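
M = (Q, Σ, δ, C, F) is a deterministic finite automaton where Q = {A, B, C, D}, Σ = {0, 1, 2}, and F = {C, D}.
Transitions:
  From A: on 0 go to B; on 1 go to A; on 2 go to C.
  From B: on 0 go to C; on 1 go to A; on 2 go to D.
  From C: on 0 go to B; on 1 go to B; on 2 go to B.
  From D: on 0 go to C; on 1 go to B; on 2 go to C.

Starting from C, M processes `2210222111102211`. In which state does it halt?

C --2--> B
B --2--> D
D --1--> B
B --0--> C
C --2--> B
B --2--> D
D --2--> C
C --1--> B
B --1--> A
A --1--> A
A --1--> A
A --0--> B
B --2--> D
D --2--> C
C --1--> B
B --1--> A

A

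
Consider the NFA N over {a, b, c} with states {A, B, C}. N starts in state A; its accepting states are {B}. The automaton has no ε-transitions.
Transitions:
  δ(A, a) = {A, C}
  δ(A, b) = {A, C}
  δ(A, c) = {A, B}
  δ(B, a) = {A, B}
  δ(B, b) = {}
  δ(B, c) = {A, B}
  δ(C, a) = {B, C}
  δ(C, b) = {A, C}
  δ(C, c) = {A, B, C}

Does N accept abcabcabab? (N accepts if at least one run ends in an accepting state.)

Start: {A}
read a: {A, C}
read b: {A, C}
read c: {A, B, C}
read a: {A, B, C}
read b: {A, C}
read c: {A, B, C}
read a: {A, B, C}
read b: {A, C}
read a: {A, B, C}
read b: {A, C}
Reachable ∩ accepting = {} — empty.

rejected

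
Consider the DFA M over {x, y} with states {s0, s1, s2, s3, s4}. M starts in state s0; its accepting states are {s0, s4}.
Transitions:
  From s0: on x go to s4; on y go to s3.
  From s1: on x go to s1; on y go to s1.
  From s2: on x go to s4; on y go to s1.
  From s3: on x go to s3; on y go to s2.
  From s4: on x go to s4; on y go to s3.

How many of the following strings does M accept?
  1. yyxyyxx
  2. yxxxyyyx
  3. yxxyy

1

yyxyyxx: accepted
yxxxyyyx: rejected
yxxyy: rejected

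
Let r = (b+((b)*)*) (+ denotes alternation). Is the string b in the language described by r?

The left alternative b matches b.

yes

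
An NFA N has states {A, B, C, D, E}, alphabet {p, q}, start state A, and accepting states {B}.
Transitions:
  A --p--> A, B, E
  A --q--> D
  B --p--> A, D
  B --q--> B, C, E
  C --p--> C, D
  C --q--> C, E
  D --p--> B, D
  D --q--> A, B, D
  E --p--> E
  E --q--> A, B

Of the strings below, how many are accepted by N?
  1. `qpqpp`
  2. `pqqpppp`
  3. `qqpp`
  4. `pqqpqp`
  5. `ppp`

`qpqpp`: accepted
`pqqpppp`: accepted
`qqpp`: accepted
`pqqpqp`: accepted
`ppp`: accepted

5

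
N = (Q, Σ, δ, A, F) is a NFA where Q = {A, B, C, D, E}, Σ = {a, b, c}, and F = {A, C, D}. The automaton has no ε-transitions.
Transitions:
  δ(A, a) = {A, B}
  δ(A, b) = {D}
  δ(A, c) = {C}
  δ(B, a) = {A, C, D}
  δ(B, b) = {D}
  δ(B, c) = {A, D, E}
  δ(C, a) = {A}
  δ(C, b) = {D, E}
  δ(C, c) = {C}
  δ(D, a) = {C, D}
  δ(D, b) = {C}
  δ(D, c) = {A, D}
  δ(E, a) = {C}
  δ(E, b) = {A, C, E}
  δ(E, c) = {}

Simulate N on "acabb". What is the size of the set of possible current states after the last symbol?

Start: {A}
read a: {A, B}
read c: {A, C, D, E}
read a: {A, B, C, D}
read b: {C, D, E}
read b: {A, C, D, E}
Final reachable set {A, C, D, E} has 4 states.

4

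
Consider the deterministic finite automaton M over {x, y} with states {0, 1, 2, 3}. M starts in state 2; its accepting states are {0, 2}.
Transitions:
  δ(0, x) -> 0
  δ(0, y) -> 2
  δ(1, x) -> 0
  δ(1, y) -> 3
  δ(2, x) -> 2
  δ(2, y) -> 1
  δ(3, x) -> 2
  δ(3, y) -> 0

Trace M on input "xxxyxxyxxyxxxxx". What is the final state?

0

2 --x--> 2
2 --x--> 2
2 --x--> 2
2 --y--> 1
1 --x--> 0
0 --x--> 0
0 --y--> 2
2 --x--> 2
2 --x--> 2
2 --y--> 1
1 --x--> 0
0 --x--> 0
0 --x--> 0
0 --x--> 0
0 --x--> 0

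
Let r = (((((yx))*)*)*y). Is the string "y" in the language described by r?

Split as ε·y: ((((yx))*)*)* matches ε and y matches y.

yes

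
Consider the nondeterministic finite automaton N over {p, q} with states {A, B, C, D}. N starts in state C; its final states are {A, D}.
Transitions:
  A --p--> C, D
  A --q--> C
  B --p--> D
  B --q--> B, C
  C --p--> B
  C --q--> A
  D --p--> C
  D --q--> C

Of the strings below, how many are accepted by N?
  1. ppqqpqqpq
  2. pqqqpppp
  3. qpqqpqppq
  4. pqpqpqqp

4

ppqqpqqpq: accepted
pqqqpppp: accepted
qpqqpqppq: accepted
pqpqpqqp: accepted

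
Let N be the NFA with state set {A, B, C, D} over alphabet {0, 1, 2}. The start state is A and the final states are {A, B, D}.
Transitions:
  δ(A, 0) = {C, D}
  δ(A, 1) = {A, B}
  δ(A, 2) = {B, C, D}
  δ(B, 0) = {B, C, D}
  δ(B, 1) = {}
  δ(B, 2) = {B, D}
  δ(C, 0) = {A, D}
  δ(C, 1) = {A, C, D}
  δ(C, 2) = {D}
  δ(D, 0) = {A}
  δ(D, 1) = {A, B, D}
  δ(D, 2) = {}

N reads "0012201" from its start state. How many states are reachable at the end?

4

Start: {A}
read 0: {C, D}
read 0: {A, D}
read 1: {A, B, D}
read 2: {B, C, D}
read 2: {B, D}
read 0: {A, B, C, D}
read 1: {A, B, C, D}
Final reachable set {A, B, C, D} has 4 states.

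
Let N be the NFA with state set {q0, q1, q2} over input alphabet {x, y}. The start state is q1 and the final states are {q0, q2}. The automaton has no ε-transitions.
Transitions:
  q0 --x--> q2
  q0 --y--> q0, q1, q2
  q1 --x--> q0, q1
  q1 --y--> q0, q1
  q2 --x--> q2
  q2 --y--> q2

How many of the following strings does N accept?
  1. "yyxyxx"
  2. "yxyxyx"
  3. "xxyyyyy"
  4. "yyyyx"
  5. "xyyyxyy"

"yyxyxx": accepted
"yxyxyx": accepted
"xxyyyyy": accepted
"yyyyx": accepted
"xyyyxyy": accepted

5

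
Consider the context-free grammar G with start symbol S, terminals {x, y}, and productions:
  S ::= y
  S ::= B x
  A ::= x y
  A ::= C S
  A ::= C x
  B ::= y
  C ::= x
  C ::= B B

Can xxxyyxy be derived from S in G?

no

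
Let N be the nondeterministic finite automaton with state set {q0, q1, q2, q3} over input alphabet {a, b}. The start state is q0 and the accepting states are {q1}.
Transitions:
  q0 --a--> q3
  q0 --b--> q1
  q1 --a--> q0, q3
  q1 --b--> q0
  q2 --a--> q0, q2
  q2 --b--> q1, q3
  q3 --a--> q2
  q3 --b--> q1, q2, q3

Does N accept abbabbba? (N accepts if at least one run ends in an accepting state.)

Start: {q0}
read a: {q3}
read b: {q1, q2, q3}
read b: {q0, q1, q2, q3}
read a: {q0, q2, q3}
read b: {q1, q2, q3}
read b: {q0, q1, q2, q3}
read b: {q0, q1, q2, q3}
read a: {q0, q2, q3}
Reachable ∩ accepting = {} — empty.

rejected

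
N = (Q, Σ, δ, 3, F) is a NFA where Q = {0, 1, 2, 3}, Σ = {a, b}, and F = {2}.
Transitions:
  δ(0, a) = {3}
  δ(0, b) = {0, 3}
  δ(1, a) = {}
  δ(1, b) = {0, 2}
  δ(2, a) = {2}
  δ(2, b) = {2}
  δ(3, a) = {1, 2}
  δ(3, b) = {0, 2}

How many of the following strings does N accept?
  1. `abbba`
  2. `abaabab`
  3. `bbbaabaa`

3

`abbba`: accepted
`abaabab`: accepted
`bbbaabaa`: accepted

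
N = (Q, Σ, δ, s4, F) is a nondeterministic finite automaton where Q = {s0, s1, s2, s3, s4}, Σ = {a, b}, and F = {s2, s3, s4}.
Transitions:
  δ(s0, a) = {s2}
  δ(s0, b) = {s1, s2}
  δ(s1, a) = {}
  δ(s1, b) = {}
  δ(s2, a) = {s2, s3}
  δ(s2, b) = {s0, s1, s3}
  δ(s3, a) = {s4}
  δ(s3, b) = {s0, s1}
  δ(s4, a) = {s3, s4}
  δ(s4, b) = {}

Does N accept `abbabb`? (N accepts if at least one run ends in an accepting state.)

Start: {s4}
read a: {s3, s4}
read b: {s0, s1}
read b: {s1, s2}
read a: {s2, s3}
read b: {s0, s1, s3}
read b: {s0, s1, s2}
Reachable ∩ accepting = {s2} — nonempty.

accepted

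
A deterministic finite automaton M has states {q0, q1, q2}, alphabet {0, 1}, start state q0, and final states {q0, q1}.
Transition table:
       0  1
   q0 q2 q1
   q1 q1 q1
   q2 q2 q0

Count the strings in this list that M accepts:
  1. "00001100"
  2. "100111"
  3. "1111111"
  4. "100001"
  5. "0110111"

"00001100": accepted
"100111": accepted
"1111111": accepted
"100001": accepted
"0110111": accepted

5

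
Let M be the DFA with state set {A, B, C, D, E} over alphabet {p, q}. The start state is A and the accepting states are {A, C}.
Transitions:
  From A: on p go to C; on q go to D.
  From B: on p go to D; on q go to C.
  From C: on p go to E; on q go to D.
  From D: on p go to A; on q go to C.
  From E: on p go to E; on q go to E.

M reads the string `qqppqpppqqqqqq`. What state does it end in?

E

A --q--> D
D --q--> C
C --p--> E
E --p--> E
E --q--> E
E --p--> E
E --p--> E
E --p--> E
E --q--> E
E --q--> E
E --q--> E
E --q--> E
E --q--> E
E --q--> E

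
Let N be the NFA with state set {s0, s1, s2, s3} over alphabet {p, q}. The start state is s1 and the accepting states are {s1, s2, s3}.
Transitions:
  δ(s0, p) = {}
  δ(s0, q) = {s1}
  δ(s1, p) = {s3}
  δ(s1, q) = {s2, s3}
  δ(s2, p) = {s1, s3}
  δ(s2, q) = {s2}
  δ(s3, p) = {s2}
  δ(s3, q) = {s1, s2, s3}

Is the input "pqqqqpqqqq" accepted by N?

accepted

Start: {s1}
read p: {s3}
read q: {s1, s2, s3}
read q: {s1, s2, s3}
read q: {s1, s2, s3}
read q: {s1, s2, s3}
read p: {s1, s2, s3}
read q: {s1, s2, s3}
read q: {s1, s2, s3}
read q: {s1, s2, s3}
read q: {s1, s2, s3}
Reachable ∩ accepting = {s1, s2, s3} — nonempty.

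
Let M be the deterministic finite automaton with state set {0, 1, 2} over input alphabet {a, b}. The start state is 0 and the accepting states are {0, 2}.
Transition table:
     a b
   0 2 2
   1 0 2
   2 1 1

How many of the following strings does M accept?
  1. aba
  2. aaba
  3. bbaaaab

2

aba: accepted
aaba: rejected
bbaaaab: accepted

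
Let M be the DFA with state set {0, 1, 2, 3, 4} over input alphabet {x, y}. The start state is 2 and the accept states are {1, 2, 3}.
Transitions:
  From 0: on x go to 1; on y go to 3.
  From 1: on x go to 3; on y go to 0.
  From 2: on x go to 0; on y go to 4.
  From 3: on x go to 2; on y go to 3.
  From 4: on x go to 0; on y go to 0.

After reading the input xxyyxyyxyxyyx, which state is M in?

2

2 --x--> 0
0 --x--> 1
1 --y--> 0
0 --y--> 3
3 --x--> 2
2 --y--> 4
4 --y--> 0
0 --x--> 1
1 --y--> 0
0 --x--> 1
1 --y--> 0
0 --y--> 3
3 --x--> 2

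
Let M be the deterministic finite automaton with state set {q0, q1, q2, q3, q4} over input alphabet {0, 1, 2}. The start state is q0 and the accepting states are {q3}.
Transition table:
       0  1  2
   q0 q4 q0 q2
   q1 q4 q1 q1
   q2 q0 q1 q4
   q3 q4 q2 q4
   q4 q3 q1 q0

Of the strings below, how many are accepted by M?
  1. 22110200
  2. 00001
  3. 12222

22110200: accepted
00001: rejected
12222: rejected

1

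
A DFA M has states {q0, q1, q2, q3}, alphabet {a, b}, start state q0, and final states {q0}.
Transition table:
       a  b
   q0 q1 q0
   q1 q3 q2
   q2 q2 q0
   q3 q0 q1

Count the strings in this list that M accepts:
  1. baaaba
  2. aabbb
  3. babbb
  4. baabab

2

baaaba: rejected
aabbb: accepted
babbb: accepted
baabab: rejected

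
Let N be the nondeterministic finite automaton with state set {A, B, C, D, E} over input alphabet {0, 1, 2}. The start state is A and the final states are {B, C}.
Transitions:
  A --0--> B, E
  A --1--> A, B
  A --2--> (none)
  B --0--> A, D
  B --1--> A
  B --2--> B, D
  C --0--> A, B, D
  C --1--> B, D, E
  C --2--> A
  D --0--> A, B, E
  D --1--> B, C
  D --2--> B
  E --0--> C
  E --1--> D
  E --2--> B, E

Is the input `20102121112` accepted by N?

Start: {A}
read 2: {}
The reachable set is empty and stays empty for the remaining 10 symbols.
Reachable ∩ accepting = {} — empty.

rejected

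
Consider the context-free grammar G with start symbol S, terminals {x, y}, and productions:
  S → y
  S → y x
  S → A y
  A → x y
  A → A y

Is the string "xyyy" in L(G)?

yes

S ⇒ Ay ⇒ Ayy ⇒ xyyy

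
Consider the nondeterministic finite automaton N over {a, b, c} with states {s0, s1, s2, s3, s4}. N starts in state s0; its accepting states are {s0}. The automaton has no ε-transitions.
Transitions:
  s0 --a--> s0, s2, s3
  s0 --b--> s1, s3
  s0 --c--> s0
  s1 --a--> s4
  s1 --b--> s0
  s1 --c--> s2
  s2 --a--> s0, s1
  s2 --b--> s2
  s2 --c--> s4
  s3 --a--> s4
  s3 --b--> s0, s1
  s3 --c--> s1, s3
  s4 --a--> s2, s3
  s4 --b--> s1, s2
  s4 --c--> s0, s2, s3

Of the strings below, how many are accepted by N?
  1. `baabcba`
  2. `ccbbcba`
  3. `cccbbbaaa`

`baabcba`: accepted
`ccbbcba`: accepted
`cccbbbaaa`: accepted

3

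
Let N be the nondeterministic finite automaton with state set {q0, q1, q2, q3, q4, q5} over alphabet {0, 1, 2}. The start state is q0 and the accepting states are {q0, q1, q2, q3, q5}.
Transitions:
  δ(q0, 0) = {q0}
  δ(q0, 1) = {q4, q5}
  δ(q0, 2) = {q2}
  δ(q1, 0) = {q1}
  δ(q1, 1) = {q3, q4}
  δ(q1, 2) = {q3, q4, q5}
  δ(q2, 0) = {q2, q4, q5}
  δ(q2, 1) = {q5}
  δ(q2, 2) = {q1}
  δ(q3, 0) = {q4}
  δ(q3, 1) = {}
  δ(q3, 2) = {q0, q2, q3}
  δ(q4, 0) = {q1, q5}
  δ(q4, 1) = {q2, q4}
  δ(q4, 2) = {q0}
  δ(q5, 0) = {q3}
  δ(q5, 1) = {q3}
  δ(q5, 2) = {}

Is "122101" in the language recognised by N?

rejected

Start: {q0}
read 1: {q4, q5}
read 2: {q0}
read 2: {q2}
read 1: {q5}
read 0: {q3}
read 1: {}
Reachable ∩ accepting = {} — empty.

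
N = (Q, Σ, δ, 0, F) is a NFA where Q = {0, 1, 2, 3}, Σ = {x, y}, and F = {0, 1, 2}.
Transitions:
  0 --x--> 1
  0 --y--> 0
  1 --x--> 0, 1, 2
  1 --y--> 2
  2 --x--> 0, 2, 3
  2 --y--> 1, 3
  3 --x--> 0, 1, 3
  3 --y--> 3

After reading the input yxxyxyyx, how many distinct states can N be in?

Start: {0}
read y: {0}
read x: {1}
read x: {0, 1, 2}
read y: {0, 1, 2, 3}
read x: {0, 1, 2, 3}
read y: {0, 1, 2, 3}
read y: {0, 1, 2, 3}
read x: {0, 1, 2, 3}
Final reachable set {0, 1, 2, 3} has 4 states.

4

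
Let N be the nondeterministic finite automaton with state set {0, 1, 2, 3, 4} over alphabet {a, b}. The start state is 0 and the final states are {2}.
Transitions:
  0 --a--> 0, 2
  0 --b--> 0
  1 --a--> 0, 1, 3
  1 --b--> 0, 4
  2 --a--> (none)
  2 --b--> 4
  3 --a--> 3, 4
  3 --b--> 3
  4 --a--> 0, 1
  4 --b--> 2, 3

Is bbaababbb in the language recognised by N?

Start: {0}
read b: {0}
read b: {0}
read a: {0, 2}
read a: {0, 2}
read b: {0, 4}
read a: {0, 1, 2}
read b: {0, 4}
read b: {0, 2, 3}
read b: {0, 3, 4}
Reachable ∩ accepting = {} — empty.

rejected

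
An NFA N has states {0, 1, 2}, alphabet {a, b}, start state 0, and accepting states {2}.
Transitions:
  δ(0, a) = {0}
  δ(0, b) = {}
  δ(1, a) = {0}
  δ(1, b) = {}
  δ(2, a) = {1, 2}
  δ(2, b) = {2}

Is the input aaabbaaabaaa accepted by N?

rejected

Start: {0}
read a: {0}
read a: {0}
read a: {0}
read b: {}
The reachable set is empty and stays empty for the remaining 8 symbols.
Reachable ∩ accepting = {} — empty.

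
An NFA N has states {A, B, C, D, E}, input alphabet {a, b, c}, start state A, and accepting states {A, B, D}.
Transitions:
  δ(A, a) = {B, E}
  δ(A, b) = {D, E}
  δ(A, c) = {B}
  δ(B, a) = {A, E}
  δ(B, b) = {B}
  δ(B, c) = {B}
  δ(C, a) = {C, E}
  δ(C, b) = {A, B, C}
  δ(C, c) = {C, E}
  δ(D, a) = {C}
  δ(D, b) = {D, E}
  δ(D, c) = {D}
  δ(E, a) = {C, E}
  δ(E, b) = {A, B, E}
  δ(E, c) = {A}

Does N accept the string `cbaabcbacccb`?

Start: {A}
read c: {B}
read b: {B}
read a: {A, E}
read a: {B, C, E}
read b: {A, B, C, E}
read c: {A, B, C, E}
read b: {A, B, C, D, E}
read a: {A, B, C, E}
read c: {A, B, C, E}
read c: {A, B, C, E}
read c: {A, B, C, E}
read b: {A, B, C, D, E}
Reachable ∩ accepting = {A, B, D} — nonempty.

accepted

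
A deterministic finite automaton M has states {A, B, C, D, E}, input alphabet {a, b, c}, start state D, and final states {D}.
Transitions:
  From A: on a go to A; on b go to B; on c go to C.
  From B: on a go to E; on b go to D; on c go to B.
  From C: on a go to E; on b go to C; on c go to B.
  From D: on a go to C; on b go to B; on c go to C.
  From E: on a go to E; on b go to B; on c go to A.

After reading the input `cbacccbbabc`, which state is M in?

B

D --c--> C
C --b--> C
C --a--> E
E --c--> A
A --c--> C
C --c--> B
B --b--> D
D --b--> B
B --a--> E
E --b--> B
B --c--> B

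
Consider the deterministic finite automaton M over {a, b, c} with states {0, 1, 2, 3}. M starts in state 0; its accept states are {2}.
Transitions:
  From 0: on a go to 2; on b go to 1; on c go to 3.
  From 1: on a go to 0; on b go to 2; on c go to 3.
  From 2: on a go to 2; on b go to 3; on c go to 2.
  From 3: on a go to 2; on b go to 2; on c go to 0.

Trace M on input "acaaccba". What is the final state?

0 --a--> 2
2 --c--> 2
2 --a--> 2
2 --a--> 2
2 --c--> 2
2 --c--> 2
2 --b--> 3
3 --a--> 2

2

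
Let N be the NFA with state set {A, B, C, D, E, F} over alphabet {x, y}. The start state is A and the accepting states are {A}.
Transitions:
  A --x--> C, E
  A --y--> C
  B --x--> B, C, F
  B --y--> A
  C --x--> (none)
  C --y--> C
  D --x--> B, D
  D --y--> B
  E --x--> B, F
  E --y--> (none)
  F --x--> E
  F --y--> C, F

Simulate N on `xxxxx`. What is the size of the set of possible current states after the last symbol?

Start: {A}
read x: {C, E}
read x: {B, F}
read x: {B, C, E, F}
read x: {B, C, E, F}
read x: {B, C, E, F}
Final reachable set {B, C, E, F} has 4 states.

4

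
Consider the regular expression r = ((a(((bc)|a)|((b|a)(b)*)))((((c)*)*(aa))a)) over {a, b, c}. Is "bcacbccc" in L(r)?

no

No split of bcacbccc into u·v has (a(((bc)|a)|((b|a)(b)*))) matching u and ((((c)*)*(aa))a) matching v.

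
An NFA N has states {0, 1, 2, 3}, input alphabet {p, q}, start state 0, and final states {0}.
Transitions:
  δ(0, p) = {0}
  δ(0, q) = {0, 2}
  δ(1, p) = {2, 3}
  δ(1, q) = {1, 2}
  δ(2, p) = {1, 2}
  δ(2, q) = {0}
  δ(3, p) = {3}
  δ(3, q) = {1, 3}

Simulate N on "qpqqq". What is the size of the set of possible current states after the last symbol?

3

Start: {0}
read q: {0, 2}
read p: {0, 1, 2}
read q: {0, 1, 2}
read q: {0, 1, 2}
read q: {0, 1, 2}
Final reachable set {0, 1, 2} has 3 states.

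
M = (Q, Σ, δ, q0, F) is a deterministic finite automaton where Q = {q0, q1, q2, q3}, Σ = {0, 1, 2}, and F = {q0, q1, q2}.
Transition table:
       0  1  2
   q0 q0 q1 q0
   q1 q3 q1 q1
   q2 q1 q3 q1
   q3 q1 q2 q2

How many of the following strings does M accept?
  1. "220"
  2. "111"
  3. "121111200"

"220": accepted
"111": accepted
"121111200": accepted

3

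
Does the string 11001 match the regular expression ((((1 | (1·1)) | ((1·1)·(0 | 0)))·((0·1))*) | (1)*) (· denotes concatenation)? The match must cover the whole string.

The left alternative (((1|(1·1))|((1·1)·(0|0)))·((0·1))*) matches 11001.

yes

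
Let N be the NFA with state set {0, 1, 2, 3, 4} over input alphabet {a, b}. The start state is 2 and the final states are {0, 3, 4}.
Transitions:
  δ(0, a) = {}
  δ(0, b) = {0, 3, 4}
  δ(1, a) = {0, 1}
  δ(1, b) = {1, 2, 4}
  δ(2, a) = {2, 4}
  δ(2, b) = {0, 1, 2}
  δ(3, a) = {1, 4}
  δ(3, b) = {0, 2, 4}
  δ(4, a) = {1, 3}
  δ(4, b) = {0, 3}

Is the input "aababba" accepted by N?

Start: {2}
read a: {2, 4}
read a: {1, 2, 3, 4}
read b: {0, 1, 2, 3, 4}
read a: {0, 1, 2, 3, 4}
read b: {0, 1, 2, 3, 4}
read b: {0, 1, 2, 3, 4}
read a: {0, 1, 2, 3, 4}
Reachable ∩ accepting = {0, 3, 4} — nonempty.

accepted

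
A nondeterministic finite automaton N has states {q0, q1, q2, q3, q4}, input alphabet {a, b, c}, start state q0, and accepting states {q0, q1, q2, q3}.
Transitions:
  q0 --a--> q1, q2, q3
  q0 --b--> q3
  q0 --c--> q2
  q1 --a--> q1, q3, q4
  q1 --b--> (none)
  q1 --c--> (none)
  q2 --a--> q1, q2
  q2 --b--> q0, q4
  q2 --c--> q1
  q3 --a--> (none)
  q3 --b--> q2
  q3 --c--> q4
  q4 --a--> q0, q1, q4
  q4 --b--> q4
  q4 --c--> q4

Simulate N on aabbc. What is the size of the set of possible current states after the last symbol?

2

Start: {q0}
read a: {q1, q2, q3}
read a: {q1, q2, q3, q4}
read b: {q0, q2, q4}
read b: {q0, q3, q4}
read c: {q2, q4}
Final reachable set {q2, q4} has 2 states.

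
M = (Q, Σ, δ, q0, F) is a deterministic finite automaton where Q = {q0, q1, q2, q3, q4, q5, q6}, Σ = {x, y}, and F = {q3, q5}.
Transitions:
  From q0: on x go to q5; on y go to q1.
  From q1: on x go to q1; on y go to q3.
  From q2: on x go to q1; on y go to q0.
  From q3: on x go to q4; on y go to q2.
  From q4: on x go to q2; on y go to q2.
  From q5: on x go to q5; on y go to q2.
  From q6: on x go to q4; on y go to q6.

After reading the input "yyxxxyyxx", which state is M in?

q1

q0 --y--> q1
q1 --y--> q3
q3 --x--> q4
q4 --x--> q2
q2 --x--> q1
q1 --y--> q3
q3 --y--> q2
q2 --x--> q1
q1 --x--> q1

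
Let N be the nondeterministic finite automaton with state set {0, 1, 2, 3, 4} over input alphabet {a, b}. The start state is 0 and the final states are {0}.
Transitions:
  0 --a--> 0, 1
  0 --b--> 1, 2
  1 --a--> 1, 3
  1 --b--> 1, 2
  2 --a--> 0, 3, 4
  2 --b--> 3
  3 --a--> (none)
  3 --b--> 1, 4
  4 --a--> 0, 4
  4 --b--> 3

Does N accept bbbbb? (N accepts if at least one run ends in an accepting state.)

rejected

Start: {0}
read b: {1, 2}
read b: {1, 2, 3}
read b: {1, 2, 3, 4}
read b: {1, 2, 3, 4}
read b: {1, 2, 3, 4}
Reachable ∩ accepting = {} — empty.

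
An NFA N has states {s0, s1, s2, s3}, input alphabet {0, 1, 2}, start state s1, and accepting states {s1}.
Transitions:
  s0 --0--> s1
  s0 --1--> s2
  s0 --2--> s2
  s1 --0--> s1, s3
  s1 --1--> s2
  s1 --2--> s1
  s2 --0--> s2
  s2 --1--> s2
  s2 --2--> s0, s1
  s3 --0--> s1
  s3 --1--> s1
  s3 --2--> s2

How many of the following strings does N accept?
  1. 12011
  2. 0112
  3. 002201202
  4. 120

12011: rejected
0112: accepted
002201202: accepted
120: accepted

3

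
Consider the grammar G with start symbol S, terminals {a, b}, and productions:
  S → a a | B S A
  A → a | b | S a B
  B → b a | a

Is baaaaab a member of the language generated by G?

yes

S ⇒ BSA ⇒ baSA ⇒ baBSAA ⇒ baaSAA ⇒ baaaaAA ⇒ baaaaaA ⇒ baaaaab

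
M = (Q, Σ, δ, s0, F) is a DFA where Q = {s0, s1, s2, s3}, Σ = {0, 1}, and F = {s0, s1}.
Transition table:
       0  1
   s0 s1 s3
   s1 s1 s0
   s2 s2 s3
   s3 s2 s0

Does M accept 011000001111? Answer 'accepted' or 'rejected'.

accepted

s0 --0--> s1
s1 --1--> s0
s0 --1--> s3
s3 --0--> s2
s2 --0--> s2
s2 --0--> s2
s2 --0--> s2
s2 --0--> s2
s2 --1--> s3
s3 --1--> s0
s0 --1--> s3
s3 --1--> s0
End in state s0, which is an accepting state.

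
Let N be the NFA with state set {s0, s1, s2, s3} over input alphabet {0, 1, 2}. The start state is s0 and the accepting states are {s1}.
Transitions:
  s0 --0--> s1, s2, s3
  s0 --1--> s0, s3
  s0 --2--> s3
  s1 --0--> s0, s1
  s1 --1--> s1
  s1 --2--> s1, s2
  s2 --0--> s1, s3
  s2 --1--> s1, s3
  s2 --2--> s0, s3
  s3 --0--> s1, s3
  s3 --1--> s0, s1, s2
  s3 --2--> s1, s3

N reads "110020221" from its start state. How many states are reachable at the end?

Start: {s0}
read 1: {s0, s3}
read 1: {s0, s1, s2, s3}
read 0: {s0, s1, s2, s3}
read 0: {s0, s1, s2, s3}
read 2: {s0, s1, s2, s3}
read 0: {s0, s1, s2, s3}
read 2: {s0, s1, s2, s3}
read 2: {s0, s1, s2, s3}
read 1: {s0, s1, s2, s3}
Final reachable set {s0, s1, s2, s3} has 4 states.

4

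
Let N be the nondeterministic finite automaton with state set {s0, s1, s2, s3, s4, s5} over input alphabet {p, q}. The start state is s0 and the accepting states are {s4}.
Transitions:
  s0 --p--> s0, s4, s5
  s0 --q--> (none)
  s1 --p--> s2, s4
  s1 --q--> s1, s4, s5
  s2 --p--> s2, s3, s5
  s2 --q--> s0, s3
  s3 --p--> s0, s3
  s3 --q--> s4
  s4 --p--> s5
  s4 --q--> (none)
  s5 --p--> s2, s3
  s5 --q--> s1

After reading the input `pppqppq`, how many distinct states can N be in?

4

Start: {s0}
read p: {s0, s4, s5}
read p: {s0, s2, s3, s4, s5}
read p: {s0, s2, s3, s4, s5}
read q: {s0, s1, s3, s4}
read p: {s0, s2, s3, s4, s5}
read p: {s0, s2, s3, s4, s5}
read q: {s0, s1, s3, s4}
Final reachable set {s0, s1, s3, s4} has 4 states.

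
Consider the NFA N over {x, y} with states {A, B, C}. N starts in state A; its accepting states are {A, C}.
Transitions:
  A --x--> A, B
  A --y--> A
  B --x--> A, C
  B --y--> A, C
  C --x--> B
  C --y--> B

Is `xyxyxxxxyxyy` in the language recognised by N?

Start: {A}
read x: {A, B}
read y: {A, C}
read x: {A, B}
read y: {A, C}
read x: {A, B}
read x: {A, B, C}
read x: {A, B, C}
read x: {A, B, C}
read y: {A, B, C}
read x: {A, B, C}
read y: {A, B, C}
read y: {A, B, C}
Reachable ∩ accepting = {A, C} — nonempty.

accepted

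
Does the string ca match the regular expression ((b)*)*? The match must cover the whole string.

no

ca cannot be split into zero or more pieces each matching (b)*.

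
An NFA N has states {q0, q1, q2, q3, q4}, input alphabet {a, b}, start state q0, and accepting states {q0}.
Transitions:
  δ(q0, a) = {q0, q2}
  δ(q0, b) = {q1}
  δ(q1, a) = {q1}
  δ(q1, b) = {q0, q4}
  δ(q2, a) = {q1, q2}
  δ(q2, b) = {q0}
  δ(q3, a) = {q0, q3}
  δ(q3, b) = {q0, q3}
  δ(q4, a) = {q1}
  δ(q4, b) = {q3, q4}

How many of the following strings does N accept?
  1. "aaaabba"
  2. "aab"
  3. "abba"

3

"aaaabba": accepted
"aab": accepted
"abba": accepted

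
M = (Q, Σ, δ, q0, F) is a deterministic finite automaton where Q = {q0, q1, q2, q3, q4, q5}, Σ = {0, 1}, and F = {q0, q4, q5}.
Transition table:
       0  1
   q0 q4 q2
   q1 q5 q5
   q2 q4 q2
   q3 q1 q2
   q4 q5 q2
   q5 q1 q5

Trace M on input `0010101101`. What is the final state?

q5

q0 --0--> q4
q4 --0--> q5
q5 --1--> q5
q5 --0--> q1
q1 --1--> q5
q5 --0--> q1
q1 --1--> q5
q5 --1--> q5
q5 --0--> q1
q1 --1--> q5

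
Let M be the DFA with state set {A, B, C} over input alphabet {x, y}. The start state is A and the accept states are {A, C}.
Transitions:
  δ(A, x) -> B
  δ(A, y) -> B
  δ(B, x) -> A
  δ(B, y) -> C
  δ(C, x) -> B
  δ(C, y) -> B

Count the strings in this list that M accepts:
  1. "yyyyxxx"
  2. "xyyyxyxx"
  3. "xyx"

1

"yyyyxxx": rejected
"xyyyxyxx": accepted
"xyx": rejected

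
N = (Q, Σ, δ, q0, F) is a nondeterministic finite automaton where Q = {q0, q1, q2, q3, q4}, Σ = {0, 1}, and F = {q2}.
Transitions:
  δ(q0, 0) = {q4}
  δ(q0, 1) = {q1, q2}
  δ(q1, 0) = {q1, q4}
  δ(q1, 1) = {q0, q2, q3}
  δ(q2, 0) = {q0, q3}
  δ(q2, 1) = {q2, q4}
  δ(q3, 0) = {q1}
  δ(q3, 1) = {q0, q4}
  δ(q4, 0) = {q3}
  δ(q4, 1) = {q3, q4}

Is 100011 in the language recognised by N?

accepted

Start: {q0}
read 1: {q1, q2}
read 0: {q0, q1, q3, q4}
read 0: {q1, q3, q4}
read 0: {q1, q3, q4}
read 1: {q0, q2, q3, q4}
read 1: {q0, q1, q2, q3, q4}
Reachable ∩ accepting = {q2} — nonempty.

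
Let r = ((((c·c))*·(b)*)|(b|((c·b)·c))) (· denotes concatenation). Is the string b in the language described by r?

yes

The left alternative (((c·c))*·(b)*) matches b.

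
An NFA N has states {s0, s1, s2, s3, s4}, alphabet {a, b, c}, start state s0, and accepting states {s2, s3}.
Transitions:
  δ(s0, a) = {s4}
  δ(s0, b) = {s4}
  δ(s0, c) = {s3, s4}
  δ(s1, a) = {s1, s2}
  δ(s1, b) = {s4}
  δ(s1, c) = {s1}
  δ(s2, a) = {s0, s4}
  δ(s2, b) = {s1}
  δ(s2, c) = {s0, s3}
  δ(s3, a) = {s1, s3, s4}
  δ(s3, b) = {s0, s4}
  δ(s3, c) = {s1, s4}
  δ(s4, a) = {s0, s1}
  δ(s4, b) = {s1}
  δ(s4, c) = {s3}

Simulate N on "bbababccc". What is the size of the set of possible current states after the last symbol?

2

Start: {s0}
read b: {s4}
read b: {s1}
read a: {s1, s2}
read b: {s1, s4}
read a: {s0, s1, s2}
read b: {s1, s4}
read c: {s1, s3}
read c: {s1, s4}
read c: {s1, s3}
Final reachable set {s1, s3} has 2 states.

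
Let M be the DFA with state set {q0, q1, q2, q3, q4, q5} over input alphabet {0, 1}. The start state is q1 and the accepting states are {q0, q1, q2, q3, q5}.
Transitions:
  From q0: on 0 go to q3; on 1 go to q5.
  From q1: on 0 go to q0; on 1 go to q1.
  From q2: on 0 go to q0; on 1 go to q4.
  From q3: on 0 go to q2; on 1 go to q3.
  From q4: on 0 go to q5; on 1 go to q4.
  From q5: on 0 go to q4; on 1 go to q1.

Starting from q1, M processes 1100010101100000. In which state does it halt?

q3

q1 --1--> q1
q1 --1--> q1
q1 --0--> q0
q0 --0--> q3
q3 --0--> q2
q2 --1--> q4
q4 --0--> q5
q5 --1--> q1
q1 --0--> q0
q0 --1--> q5
q5 --1--> q1
q1 --0--> q0
q0 --0--> q3
q3 --0--> q2
q2 --0--> q0
q0 --0--> q3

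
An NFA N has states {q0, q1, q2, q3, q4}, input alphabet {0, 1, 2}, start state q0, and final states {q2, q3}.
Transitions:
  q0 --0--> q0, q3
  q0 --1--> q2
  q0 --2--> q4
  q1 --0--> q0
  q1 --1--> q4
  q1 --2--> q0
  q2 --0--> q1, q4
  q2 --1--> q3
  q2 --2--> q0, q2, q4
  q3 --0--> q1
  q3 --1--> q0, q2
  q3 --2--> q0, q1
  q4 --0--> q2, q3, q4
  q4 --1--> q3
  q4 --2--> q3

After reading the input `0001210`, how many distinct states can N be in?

4

Start: {q0}
read 0: {q0, q3}
read 0: {q0, q1, q3}
read 0: {q0, q1, q3}
read 1: {q0, q2, q4}
read 2: {q0, q2, q3, q4}
read 1: {q0, q2, q3}
read 0: {q0, q1, q3, q4}
Final reachable set {q0, q1, q3, q4} has 4 states.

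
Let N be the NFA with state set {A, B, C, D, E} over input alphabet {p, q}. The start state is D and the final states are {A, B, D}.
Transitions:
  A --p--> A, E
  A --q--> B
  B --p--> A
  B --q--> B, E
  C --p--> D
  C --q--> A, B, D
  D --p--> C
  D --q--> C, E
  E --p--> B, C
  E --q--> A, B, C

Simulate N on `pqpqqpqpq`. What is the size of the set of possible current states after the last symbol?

5

Start: {D}
read p: {C}
read q: {A, B, D}
read p: {A, C, E}
read q: {A, B, C, D}
read q: {A, B, C, D, E}
read p: {A, B, C, D, E}
read q: {A, B, C, D, E}
read p: {A, B, C, D, E}
read q: {A, B, C, D, E}
Final reachable set {A, B, C, D, E} has 5 states.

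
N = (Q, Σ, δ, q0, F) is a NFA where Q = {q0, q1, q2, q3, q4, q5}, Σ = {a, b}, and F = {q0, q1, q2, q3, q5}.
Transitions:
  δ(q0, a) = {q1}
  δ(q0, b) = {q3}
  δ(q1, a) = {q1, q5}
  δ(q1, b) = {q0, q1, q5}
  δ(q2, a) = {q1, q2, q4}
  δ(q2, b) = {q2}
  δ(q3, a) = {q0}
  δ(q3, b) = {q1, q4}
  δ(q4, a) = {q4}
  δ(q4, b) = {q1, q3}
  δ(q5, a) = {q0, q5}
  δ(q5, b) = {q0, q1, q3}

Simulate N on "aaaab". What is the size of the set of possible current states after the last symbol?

4

Start: {q0}
read a: {q1}
read a: {q1, q5}
read a: {q0, q1, q5}
read a: {q0, q1, q5}
read b: {q0, q1, q3, q5}
Final reachable set {q0, q1, q3, q5} has 4 states.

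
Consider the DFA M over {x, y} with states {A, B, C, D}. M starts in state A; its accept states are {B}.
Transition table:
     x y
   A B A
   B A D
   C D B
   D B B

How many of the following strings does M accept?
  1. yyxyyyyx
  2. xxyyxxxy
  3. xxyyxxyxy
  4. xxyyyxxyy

yyxyyyyx: rejected
xxyyxxxy: rejected
xxyyxxyxy: rejected
xxyyyxxyy: rejected

0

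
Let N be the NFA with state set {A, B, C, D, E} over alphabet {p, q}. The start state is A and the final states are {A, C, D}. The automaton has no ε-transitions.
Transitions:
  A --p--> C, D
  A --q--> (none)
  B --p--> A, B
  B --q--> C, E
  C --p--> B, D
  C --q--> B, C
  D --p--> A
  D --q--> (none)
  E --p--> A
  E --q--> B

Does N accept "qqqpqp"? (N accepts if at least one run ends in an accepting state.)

rejected

Start: {A}
read q: {}
The reachable set is empty and stays empty for the remaining 5 symbols.
Reachable ∩ accepting = {} — empty.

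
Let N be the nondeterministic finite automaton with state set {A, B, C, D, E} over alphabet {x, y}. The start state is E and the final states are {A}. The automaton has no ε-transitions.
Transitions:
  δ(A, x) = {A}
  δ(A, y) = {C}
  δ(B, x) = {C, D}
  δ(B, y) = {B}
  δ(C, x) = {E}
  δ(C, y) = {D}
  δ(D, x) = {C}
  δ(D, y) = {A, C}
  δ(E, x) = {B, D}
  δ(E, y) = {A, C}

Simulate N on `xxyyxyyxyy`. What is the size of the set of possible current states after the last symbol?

3

Start: {E}
read x: {B, D}
read x: {C, D}
read y: {A, C, D}
read y: {A, C, D}
read x: {A, C, E}
read y: {A, C, D}
read y: {A, C, D}
read x: {A, C, E}
read y: {A, C, D}
read y: {A, C, D}
Final reachable set {A, C, D} has 3 states.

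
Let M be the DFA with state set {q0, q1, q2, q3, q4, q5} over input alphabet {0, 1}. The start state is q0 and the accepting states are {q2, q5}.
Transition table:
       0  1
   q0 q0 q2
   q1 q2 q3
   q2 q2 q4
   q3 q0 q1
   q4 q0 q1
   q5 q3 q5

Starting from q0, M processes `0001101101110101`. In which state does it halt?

q2

q0 --0--> q0
q0 --0--> q0
q0 --0--> q0
q0 --1--> q2
q2 --1--> q4
q4 --0--> q0
q0 --1--> q2
q2 --1--> q4
q4 --0--> q0
q0 --1--> q2
q2 --1--> q4
q4 --1--> q1
q1 --0--> q2
q2 --1--> q4
q4 --0--> q0
q0 --1--> q2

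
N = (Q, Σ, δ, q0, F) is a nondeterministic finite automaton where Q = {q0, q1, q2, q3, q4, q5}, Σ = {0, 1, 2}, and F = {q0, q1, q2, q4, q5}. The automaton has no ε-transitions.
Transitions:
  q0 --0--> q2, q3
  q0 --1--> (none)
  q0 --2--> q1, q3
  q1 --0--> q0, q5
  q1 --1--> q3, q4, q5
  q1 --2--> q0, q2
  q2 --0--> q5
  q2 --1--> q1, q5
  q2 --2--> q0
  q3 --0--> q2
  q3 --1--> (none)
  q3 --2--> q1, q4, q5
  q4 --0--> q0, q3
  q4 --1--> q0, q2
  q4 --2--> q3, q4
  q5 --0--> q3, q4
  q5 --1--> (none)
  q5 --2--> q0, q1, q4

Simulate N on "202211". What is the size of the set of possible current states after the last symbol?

6

Start: {q0}
read 2: {q1, q3}
read 0: {q0, q2, q5}
read 2: {q0, q1, q3, q4}
read 2: {q0, q1, q2, q3, q4, q5}
read 1: {q0, q1, q2, q3, q4, q5}
read 1: {q0, q1, q2, q3, q4, q5}
Final reachable set {q0, q1, q2, q3, q4, q5} has 6 states.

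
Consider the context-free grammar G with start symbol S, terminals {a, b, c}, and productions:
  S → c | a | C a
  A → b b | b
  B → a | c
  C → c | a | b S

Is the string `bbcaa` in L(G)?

yes

S ⇒ Ca ⇒ bSa ⇒ bCaa ⇒ bbSaa ⇒ bbcaa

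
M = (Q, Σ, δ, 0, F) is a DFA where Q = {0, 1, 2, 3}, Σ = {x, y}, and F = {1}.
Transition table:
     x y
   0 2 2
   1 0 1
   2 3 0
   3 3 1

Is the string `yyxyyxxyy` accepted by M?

0 --y--> 2
2 --y--> 0
0 --x--> 2
2 --y--> 0
0 --y--> 2
2 --x--> 3
3 --x--> 3
3 --y--> 1
1 --y--> 1
End in state 1, which is an accepting state.

accepted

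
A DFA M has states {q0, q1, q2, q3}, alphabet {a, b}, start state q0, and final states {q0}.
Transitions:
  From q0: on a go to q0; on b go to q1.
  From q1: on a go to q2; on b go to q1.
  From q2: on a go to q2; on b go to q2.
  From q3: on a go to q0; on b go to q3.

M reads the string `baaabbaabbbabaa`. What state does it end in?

q2

q0 --b--> q1
q1 --a--> q2
q2 --a--> q2
q2 --a--> q2
q2 --b--> q2
q2 --b--> q2
q2 --a--> q2
q2 --a--> q2
q2 --b--> q2
q2 --b--> q2
q2 --b--> q2
q2 --a--> q2
q2 --b--> q2
q2 --a--> q2
q2 --a--> q2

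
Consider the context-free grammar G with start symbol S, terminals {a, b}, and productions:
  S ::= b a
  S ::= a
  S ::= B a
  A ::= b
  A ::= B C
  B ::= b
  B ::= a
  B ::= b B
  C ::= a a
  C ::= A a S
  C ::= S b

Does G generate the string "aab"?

no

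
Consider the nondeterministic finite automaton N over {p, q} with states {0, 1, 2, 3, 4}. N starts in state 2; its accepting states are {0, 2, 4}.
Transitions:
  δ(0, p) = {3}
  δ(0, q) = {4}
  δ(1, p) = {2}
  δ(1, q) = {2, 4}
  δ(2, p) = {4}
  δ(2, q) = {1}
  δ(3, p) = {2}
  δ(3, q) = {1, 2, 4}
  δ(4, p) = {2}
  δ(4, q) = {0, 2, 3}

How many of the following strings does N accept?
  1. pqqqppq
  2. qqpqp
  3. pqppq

3

pqqqppq: accepted
qqpqp: accepted
pqppq: accepted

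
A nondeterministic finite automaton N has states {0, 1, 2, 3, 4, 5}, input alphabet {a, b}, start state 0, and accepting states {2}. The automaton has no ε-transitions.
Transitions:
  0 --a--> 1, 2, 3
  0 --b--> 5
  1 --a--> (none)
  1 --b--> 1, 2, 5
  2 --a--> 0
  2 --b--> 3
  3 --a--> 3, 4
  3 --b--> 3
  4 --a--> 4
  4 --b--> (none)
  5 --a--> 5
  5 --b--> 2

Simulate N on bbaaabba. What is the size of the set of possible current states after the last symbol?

3

Start: {0}
read b: {5}
read b: {2}
read a: {0}
read a: {1, 2, 3}
read a: {0, 3, 4}
read b: {3, 5}
read b: {2, 3}
read a: {0, 3, 4}
Final reachable set {0, 3, 4} has 3 states.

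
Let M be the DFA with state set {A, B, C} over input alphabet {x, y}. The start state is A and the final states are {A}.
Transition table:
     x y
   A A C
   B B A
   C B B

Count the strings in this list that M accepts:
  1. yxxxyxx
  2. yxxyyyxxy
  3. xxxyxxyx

yxxxyxx: accepted
yxxyyyxxy: accepted
xxxyxxyx: accepted

3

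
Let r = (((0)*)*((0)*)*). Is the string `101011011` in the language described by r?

No split of 101011011 into u·v has ((0)*)* matching u and ((0)*)* matching v.

no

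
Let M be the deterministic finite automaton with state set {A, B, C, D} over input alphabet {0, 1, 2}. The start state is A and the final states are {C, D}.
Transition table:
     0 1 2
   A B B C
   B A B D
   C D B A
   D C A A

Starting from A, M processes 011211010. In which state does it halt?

A --0--> B
B --1--> B
B --1--> B
B --2--> D
D --1--> A
A --1--> B
B --0--> A
A --1--> B
B --0--> A

A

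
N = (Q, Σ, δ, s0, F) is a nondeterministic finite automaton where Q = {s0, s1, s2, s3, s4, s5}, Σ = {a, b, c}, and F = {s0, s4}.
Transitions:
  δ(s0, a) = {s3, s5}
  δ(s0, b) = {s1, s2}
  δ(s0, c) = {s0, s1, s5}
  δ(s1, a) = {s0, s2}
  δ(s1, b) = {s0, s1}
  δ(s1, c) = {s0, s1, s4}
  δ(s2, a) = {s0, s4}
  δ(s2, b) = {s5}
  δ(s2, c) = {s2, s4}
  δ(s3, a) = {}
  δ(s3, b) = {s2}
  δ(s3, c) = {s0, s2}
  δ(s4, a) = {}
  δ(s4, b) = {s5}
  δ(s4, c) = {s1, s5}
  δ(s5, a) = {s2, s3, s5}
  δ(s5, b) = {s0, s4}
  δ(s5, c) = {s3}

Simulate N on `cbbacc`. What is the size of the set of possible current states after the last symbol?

Start: {s0}
read c: {s0, s1, s5}
read b: {s0, s1, s2, s4}
read b: {s0, s1, s2, s5}
read a: {s0, s2, s3, s4, s5}
read c: {s0, s1, s2, s3, s4, s5}
read c: {s0, s1, s2, s3, s4, s5}
Final reachable set {s0, s1, s2, s3, s4, s5} has 6 states.

6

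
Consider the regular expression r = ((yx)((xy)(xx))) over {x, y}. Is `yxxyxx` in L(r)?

Split as yx·xyxx: (yx) matches yx and ((xy)(xx)) matches xyxx.

yes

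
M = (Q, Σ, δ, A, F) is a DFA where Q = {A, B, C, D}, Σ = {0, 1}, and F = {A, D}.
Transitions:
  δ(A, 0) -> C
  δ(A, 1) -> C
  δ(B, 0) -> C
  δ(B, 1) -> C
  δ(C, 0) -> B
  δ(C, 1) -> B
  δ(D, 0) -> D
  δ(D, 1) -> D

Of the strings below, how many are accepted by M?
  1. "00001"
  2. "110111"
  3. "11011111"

"00001": rejected
"110111": rejected
"11011111": rejected

0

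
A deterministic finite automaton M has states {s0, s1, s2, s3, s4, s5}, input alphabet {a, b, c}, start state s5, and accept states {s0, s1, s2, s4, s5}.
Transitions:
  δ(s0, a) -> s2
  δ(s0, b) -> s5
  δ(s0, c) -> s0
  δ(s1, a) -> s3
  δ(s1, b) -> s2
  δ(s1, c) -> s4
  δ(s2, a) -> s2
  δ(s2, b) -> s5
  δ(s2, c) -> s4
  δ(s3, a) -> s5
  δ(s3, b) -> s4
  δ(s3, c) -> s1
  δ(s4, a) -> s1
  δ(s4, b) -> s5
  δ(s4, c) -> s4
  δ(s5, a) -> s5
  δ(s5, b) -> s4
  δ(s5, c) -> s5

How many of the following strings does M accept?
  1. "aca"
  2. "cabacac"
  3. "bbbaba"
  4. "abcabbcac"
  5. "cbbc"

"aca": accepted
"cabacac": accepted
"bbbaba": accepted
"abcabbcac": accepted
"cbbc": accepted

5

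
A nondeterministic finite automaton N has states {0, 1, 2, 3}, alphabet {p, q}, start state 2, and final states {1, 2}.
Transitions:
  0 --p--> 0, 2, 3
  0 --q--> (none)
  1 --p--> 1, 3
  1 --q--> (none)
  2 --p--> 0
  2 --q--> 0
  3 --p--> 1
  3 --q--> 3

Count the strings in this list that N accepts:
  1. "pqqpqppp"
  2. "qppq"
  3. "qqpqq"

0

"pqqpqppp": rejected
"qppq": rejected
"qqpqq": rejected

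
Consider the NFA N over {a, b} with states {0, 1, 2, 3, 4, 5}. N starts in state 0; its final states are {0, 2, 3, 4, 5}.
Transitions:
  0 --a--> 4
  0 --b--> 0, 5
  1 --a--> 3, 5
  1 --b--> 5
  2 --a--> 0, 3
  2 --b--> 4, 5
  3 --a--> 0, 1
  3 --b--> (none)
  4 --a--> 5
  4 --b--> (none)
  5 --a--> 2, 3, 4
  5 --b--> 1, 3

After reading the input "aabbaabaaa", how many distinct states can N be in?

Start: {0}
read a: {4}
read a: {5}
read b: {1, 3}
read b: {5}
read a: {2, 3, 4}
read a: {0, 1, 3, 5}
read b: {0, 1, 3, 5}
read a: {0, 1, 2, 3, 4, 5}
read a: {0, 1, 2, 3, 4, 5}
read a: {0, 1, 2, 3, 4, 5}
Final reachable set {0, 1, 2, 3, 4, 5} has 6 states.

6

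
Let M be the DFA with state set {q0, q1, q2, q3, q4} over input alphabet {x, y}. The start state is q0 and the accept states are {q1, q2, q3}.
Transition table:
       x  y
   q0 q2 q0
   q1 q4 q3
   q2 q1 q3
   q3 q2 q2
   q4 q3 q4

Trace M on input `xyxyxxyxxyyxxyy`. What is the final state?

q0 --x--> q2
q2 --y--> q3
q3 --x--> q2
q2 --y--> q3
q3 --x--> q2
q2 --x--> q1
q1 --y--> q3
q3 --x--> q2
q2 --x--> q1
q1 --y--> q3
q3 --y--> q2
q2 --x--> q1
q1 --x--> q4
q4 --y--> q4
q4 --y--> q4

q4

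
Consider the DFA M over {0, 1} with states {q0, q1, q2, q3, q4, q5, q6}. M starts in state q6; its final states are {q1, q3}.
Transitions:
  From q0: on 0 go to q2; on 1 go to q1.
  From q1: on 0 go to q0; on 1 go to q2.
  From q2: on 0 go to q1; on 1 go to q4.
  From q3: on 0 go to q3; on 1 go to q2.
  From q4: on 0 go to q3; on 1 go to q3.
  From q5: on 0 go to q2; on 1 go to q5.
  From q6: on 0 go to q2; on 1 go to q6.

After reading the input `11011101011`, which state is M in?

q6 --1--> q6
q6 --1--> q6
q6 --0--> q2
q2 --1--> q4
q4 --1--> q3
q3 --1--> q2
q2 --0--> q1
q1 --1--> q2
q2 --0--> q1
q1 --1--> q2
q2 --1--> q4

q4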